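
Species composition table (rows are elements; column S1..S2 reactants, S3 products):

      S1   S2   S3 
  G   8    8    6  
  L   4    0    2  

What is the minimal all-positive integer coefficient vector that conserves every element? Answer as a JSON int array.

Coefficients: [2, 1, 4]

G: 2·8+1·8 = 24 | 4·6 = 24
L: 2·4+1·0 = 8 | 4·2 = 8
gcd(2,1,4) = 1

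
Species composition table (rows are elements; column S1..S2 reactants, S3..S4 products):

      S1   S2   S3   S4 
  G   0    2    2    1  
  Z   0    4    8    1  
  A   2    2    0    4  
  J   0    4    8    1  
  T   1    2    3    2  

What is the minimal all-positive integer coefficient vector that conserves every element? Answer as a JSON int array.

Coefficients: [5, 3, 1, 4]

G: 5·0+3·2 = 6 | 1·2+4·1 = 6
Z: 5·0+3·4 = 12 | 1·8+4·1 = 12
A: 5·2+3·2 = 16 | 1·0+4·4 = 16
J: 5·0+3·4 = 12 | 1·8+4·1 = 12
T: 5·1+3·2 = 11 | 1·3+4·2 = 11
gcd(5,3,1,4) = 1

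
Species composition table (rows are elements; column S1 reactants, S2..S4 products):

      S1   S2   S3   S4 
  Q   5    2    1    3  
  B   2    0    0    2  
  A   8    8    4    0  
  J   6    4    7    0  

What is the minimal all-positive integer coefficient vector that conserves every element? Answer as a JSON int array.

Coefficients: [5, 4, 2, 5]

Q: 5·5 = 25 | 4·2+2·1+5·3 = 25
B: 5·2 = 10 | 4·0+2·0+5·2 = 10
A: 5·8 = 40 | 4·8+2·4+5·0 = 40
J: 5·6 = 30 | 4·4+2·7+5·0 = 30
gcd(5,4,2,5) = 1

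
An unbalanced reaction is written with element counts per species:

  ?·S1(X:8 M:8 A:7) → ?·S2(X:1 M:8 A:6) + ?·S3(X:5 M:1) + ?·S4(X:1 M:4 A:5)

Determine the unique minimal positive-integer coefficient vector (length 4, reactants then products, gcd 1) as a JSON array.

Coefficients: [3, 1, 4, 3]

X: 3·8 = 24 | 1·1+4·5+3·1 = 24
M: 3·8 = 24 | 1·8+4·1+3·4 = 24
A: 3·7 = 21 | 1·6+4·0+3·5 = 21
gcd(3,1,4,3) = 1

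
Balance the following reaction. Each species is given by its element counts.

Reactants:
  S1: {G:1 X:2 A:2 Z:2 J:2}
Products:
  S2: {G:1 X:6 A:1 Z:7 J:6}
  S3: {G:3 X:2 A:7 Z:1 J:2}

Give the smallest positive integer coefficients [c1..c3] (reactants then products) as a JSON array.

Coefficients: [4, 1, 1]

G: 4·1 = 4 | 1·1+1·3 = 4
X: 4·2 = 8 | 1·6+1·2 = 8
A: 4·2 = 8 | 1·1+1·7 = 8
Z: 4·2 = 8 | 1·7+1·1 = 8
J: 4·2 = 8 | 1·6+1·2 = 8
gcd(4,1,1) = 1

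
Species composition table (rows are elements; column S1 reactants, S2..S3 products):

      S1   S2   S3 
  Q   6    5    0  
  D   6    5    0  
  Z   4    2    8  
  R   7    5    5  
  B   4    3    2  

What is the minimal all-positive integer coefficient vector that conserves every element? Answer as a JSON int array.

Q: 5·6 = 30 | 6·5+1·0 = 30
D: 5·6 = 30 | 6·5+1·0 = 30
Z: 5·4 = 20 | 6·2+1·8 = 20
R: 5·7 = 35 | 6·5+1·5 = 35
B: 5·4 = 20 | 6·3+1·2 = 20
gcd(5,6,1) = 1

Coefficients: [5, 6, 1]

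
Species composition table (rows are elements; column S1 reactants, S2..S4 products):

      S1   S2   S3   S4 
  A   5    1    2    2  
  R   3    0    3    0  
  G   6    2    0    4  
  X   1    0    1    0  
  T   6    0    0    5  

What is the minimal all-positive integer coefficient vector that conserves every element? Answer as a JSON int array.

Coefficients: [5, 3, 5, 6]

A: 5·5 = 25 | 3·1+5·2+6·2 = 25
R: 5·3 = 15 | 3·0+5·3+6·0 = 15
G: 5·6 = 30 | 3·2+5·0+6·4 = 30
X: 5·1 = 5 | 3·0+5·1+6·0 = 5
T: 5·6 = 30 | 3·0+5·0+6·5 = 30
gcd(5,3,5,6) = 1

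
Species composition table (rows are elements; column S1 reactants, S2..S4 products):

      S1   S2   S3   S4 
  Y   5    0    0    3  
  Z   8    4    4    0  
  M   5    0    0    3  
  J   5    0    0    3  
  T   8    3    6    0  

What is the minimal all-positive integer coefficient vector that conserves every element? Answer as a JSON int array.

Coefficients: [3, 4, 2, 5]

Y: 3·5 = 15 | 4·0+2·0+5·3 = 15
Z: 3·8 = 24 | 4·4+2·4+5·0 = 24
M: 3·5 = 15 | 4·0+2·0+5·3 = 15
J: 3·5 = 15 | 4·0+2·0+5·3 = 15
T: 3·8 = 24 | 4·3+2·6+5·0 = 24
gcd(3,4,2,5) = 1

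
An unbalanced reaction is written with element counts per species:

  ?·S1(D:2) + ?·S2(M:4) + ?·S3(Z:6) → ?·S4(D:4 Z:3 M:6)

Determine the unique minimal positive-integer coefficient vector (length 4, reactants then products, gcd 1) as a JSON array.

Coefficients: [4, 3, 1, 2]

D: 4·2+3·0+1·0 = 8 | 2·4 = 8
Z: 4·0+3·0+1·6 = 6 | 2·3 = 6
M: 4·0+3·4+1·0 = 12 | 2·6 = 12
gcd(4,3,1,2) = 1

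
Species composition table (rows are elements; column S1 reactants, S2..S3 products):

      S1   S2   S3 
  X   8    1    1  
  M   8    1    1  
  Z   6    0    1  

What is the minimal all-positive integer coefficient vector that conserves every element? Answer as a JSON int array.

Coefficients: [1, 2, 6]

X: 1·8 = 8 | 2·1+6·1 = 8
M: 1·8 = 8 | 2·1+6·1 = 8
Z: 1·6 = 6 | 2·0+6·1 = 6
gcd(1,2,6) = 1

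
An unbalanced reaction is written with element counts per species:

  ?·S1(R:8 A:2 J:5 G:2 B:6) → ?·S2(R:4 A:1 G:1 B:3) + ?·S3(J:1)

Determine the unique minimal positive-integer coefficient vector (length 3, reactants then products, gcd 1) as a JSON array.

Coefficients: [1, 2, 5]

R: 1·8 = 8 | 2·4+5·0 = 8
A: 1·2 = 2 | 2·1+5·0 = 2
J: 1·5 = 5 | 2·0+5·1 = 5
G: 1·2 = 2 | 2·1+5·0 = 2
B: 1·6 = 6 | 2·3+5·0 = 6
gcd(1,2,5) = 1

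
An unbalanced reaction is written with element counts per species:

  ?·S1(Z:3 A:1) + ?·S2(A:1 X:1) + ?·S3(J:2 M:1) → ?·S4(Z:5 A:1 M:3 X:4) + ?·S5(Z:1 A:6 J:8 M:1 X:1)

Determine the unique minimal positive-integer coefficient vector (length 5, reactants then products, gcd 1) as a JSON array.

Coefficients: [2, 5, 4, 1, 1]

Z: 2·3+5·0+4·0 = 6 | 1·5+1·1 = 6
A: 2·1+5·1+4·0 = 7 | 1·1+1·6 = 7
J: 2·0+5·0+4·2 = 8 | 1·0+1·8 = 8
M: 2·0+5·0+4·1 = 4 | 1·3+1·1 = 4
X: 2·0+5·1+4·0 = 5 | 1·4+1·1 = 5
gcd(2,5,4,1,1) = 1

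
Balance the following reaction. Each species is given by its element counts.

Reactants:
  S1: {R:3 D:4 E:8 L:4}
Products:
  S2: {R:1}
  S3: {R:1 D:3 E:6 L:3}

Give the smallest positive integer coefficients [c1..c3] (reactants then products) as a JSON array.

R: 3·3 = 9 | 5·1+4·1 = 9
D: 3·4 = 12 | 5·0+4·3 = 12
E: 3·8 = 24 | 5·0+4·6 = 24
L: 3·4 = 12 | 5·0+4·3 = 12
gcd(3,5,4) = 1

Coefficients: [3, 5, 4]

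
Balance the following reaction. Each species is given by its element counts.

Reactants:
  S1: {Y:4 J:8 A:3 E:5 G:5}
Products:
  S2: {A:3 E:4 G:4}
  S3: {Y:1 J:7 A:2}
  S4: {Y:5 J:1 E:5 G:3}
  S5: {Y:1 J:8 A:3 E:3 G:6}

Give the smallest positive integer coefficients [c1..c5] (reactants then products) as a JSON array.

Y: 5·4 = 20 | 1·0+3·1+3·5+2·1 = 20
J: 5·8 = 40 | 1·0+3·7+3·1+2·8 = 40
A: 5·3 = 15 | 1·3+3·2+3·0+2·3 = 15
E: 5·5 = 25 | 1·4+3·0+3·5+2·3 = 25
G: 5·5 = 25 | 1·4+3·0+3·3+2·6 = 25
gcd(5,1,3,3,2) = 1

Coefficients: [5, 1, 3, 3, 2]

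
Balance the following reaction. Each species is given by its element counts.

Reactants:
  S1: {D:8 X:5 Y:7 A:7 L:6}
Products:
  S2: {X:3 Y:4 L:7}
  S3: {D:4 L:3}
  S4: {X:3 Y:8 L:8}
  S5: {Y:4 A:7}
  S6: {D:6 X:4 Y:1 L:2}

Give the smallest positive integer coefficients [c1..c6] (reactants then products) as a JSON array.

Coefficients: [6, 1, 3, 1, 6, 6]

D: 6·8 = 48 | 1·0+3·4+1·0+6·0+6·6 = 48
X: 6·5 = 30 | 1·3+3·0+1·3+6·0+6·4 = 30
Y: 6·7 = 42 | 1·4+3·0+1·8+6·4+6·1 = 42
A: 6·7 = 42 | 1·0+3·0+1·0+6·7+6·0 = 42
L: 6·6 = 36 | 1·7+3·3+1·8+6·0+6·2 = 36
gcd(6,1,3,1,6,6) = 1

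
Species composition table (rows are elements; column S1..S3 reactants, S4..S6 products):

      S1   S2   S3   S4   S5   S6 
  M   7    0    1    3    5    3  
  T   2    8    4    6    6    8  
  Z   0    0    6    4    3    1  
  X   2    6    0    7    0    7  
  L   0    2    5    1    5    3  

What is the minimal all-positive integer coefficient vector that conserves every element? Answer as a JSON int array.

M: 6·7+5·0+6·1 = 48 | 4·3+6·5+2·3 = 48
T: 6·2+5·8+6·4 = 76 | 4·6+6·6+2·8 = 76
Z: 6·0+5·0+6·6 = 36 | 4·4+6·3+2·1 = 36
X: 6·2+5·6+6·0 = 42 | 4·7+6·0+2·7 = 42
L: 6·0+5·2+6·5 = 40 | 4·1+6·5+2·3 = 40
gcd(6,5,6,4,6,2) = 1

Coefficients: [6, 5, 6, 4, 6, 2]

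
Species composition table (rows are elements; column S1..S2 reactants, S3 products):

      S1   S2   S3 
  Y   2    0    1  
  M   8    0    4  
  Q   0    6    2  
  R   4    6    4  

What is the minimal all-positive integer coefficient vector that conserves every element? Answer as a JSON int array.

Coefficients: [3, 2, 6]

Y: 3·2+2·0 = 6 | 6·1 = 6
M: 3·8+2·0 = 24 | 6·4 = 24
Q: 3·0+2·6 = 12 | 6·2 = 12
R: 3·4+2·6 = 24 | 6·4 = 24
gcd(3,2,6) = 1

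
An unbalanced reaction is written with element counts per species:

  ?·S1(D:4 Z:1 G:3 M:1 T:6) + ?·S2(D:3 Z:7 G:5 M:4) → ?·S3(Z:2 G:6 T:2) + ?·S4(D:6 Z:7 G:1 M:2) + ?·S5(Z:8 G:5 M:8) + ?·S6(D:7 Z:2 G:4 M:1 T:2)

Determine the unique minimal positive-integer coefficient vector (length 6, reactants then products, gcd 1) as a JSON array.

D: 1·4+5·3 = 19 | 2·0+2·6+2·0+1·7 = 19
Z: 1·1+5·7 = 36 | 2·2+2·7+2·8+1·2 = 36
G: 1·3+5·5 = 28 | 2·6+2·1+2·5+1·4 = 28
M: 1·1+5·4 = 21 | 2·0+2·2+2·8+1·1 = 21
T: 1·6+5·0 = 6 | 2·2+2·0+2·0+1·2 = 6
gcd(1,5,2,2,2,1) = 1

Coefficients: [1, 5, 2, 2, 2, 1]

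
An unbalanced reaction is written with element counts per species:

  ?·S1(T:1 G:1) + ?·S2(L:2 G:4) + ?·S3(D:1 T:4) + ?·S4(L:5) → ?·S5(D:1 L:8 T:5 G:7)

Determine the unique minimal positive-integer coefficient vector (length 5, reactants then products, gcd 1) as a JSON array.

Coefficients: [2, 3, 2, 2, 2]

D: 2·0+3·0+2·1+2·0 = 2 | 2·1 = 2
L: 2·0+3·2+2·0+2·5 = 16 | 2·8 = 16
T: 2·1+3·0+2·4+2·0 = 10 | 2·5 = 10
G: 2·1+3·4+2·0+2·0 = 14 | 2·7 = 14
gcd(2,3,2,2,2) = 1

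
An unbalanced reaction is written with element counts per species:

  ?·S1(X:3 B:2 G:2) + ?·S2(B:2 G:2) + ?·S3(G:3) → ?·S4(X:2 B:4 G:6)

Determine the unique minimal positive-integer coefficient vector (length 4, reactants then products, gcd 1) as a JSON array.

Coefficients: [2, 4, 2, 3]

X: 2·3+4·0+2·0 = 6 | 3·2 = 6
B: 2·2+4·2+2·0 = 12 | 3·4 = 12
G: 2·2+4·2+2·3 = 18 | 3·6 = 18
gcd(2,4,2,3) = 1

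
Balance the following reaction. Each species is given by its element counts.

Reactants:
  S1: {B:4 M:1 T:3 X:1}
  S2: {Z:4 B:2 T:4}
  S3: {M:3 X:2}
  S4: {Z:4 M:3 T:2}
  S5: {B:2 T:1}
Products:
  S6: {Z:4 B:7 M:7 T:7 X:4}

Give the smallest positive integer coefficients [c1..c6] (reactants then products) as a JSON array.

Coefficients: [2, 1, 3, 1, 2, 2]

Z: 2·0+1·4+3·0+1·4+2·0 = 8 | 2·4 = 8
B: 2·4+1·2+3·0+1·0+2·2 = 14 | 2·7 = 14
M: 2·1+1·0+3·3+1·3+2·0 = 14 | 2·7 = 14
T: 2·3+1·4+3·0+1·2+2·1 = 14 | 2·7 = 14
X: 2·1+1·0+3·2+1·0+2·0 = 8 | 2·4 = 8
gcd(2,1,3,1,2,2) = 1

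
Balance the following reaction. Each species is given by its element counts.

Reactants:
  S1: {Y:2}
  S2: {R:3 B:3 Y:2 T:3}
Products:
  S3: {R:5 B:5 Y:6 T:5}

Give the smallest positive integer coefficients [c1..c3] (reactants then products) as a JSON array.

R: 4·0+5·3 = 15 | 3·5 = 15
B: 4·0+5·3 = 15 | 3·5 = 15
Y: 4·2+5·2 = 18 | 3·6 = 18
T: 4·0+5·3 = 15 | 3·5 = 15
gcd(4,5,3) = 1

Coefficients: [4, 5, 3]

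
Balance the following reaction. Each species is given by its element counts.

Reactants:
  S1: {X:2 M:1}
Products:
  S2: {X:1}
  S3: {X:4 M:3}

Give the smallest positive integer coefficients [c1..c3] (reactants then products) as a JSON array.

X: 3·2 = 6 | 2·1+1·4 = 6
M: 3·1 = 3 | 2·0+1·3 = 3
gcd(3,2,1) = 1

Coefficients: [3, 2, 1]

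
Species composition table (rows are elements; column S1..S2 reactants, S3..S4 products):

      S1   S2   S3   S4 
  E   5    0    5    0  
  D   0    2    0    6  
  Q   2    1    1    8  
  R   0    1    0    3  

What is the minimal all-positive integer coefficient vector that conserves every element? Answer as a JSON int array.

E: 5·5+3·0 = 25 | 5·5+1·0 = 25
D: 5·0+3·2 = 6 | 5·0+1·6 = 6
Q: 5·2+3·1 = 13 | 5·1+1·8 = 13
R: 5·0+3·1 = 3 | 5·0+1·3 = 3
gcd(5,3,5,1) = 1

Coefficients: [5, 3, 5, 1]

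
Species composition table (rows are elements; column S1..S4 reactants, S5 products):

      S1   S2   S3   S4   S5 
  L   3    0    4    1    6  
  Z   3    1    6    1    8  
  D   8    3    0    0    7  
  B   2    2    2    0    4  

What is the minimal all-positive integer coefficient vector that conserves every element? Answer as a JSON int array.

L: 1·3+2·0+1·4+5·1 = 12 | 2·6 = 12
Z: 1·3+2·1+1·6+5·1 = 16 | 2·8 = 16
D: 1·8+2·3+1·0+5·0 = 14 | 2·7 = 14
B: 1·2+2·2+1·2+5·0 = 8 | 2·4 = 8
gcd(1,2,1,5,2) = 1

Coefficients: [1, 2, 1, 5, 2]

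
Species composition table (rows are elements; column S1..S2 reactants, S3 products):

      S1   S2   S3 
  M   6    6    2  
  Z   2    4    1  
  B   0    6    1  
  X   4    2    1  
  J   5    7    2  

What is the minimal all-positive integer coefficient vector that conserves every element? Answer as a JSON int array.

Coefficients: [1, 1, 6]

M: 1·6+1·6 = 12 | 6·2 = 12
Z: 1·2+1·4 = 6 | 6·1 = 6
B: 1·0+1·6 = 6 | 6·1 = 6
X: 1·4+1·2 = 6 | 6·1 = 6
J: 1·5+1·7 = 12 | 6·2 = 12
gcd(1,1,6) = 1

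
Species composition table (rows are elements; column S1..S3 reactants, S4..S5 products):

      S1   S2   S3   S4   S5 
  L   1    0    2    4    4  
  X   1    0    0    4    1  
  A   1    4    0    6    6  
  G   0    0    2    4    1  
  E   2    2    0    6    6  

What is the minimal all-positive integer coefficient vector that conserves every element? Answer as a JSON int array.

Coefficients: [6, 3, 3, 1, 2]

L: 6·1+3·0+3·2 = 12 | 1·4+2·4 = 12
X: 6·1+3·0+3·0 = 6 | 1·4+2·1 = 6
A: 6·1+3·4+3·0 = 18 | 1·6+2·6 = 18
G: 6·0+3·0+3·2 = 6 | 1·4+2·1 = 6
E: 6·2+3·2+3·0 = 18 | 1·6+2·6 = 18
gcd(6,3,3,1,2) = 1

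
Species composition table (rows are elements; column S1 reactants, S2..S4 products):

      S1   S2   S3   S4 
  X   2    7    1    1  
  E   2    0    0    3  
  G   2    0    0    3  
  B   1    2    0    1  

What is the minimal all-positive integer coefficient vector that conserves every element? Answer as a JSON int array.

X: 6·2 = 12 | 1·7+1·1+4·1 = 12
E: 6·2 = 12 | 1·0+1·0+4·3 = 12
G: 6·2 = 12 | 1·0+1·0+4·3 = 12
B: 6·1 = 6 | 1·2+1·0+4·1 = 6
gcd(6,1,1,4) = 1

Coefficients: [6, 1, 1, 4]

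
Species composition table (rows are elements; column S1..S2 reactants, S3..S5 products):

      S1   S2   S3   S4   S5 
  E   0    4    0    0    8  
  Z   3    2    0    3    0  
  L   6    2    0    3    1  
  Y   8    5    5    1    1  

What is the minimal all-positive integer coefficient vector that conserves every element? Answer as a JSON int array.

Coefficients: [1, 6, 6, 5, 3]

E: 1·0+6·4 = 24 | 6·0+5·0+3·8 = 24
Z: 1·3+6·2 = 15 | 6·0+5·3+3·0 = 15
L: 1·6+6·2 = 18 | 6·0+5·3+3·1 = 18
Y: 1·8+6·5 = 38 | 6·5+5·1+3·1 = 38
gcd(1,6,6,5,3) = 1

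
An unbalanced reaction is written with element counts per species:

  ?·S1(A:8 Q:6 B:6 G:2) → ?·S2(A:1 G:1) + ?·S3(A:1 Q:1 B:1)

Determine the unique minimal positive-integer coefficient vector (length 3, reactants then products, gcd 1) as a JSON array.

A: 1·8 = 8 | 2·1+6·1 = 8
Q: 1·6 = 6 | 2·0+6·1 = 6
B: 1·6 = 6 | 2·0+6·1 = 6
G: 1·2 = 2 | 2·1+6·0 = 2
gcd(1,2,6) = 1

Coefficients: [1, 2, 6]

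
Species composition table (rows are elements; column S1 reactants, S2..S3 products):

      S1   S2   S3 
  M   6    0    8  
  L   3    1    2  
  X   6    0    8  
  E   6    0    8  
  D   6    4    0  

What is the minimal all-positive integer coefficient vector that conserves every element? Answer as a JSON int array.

Coefficients: [4, 6, 3]

M: 4·6 = 24 | 6·0+3·8 = 24
L: 4·3 = 12 | 6·1+3·2 = 12
X: 4·6 = 24 | 6·0+3·8 = 24
E: 4·6 = 24 | 6·0+3·8 = 24
D: 4·6 = 24 | 6·4+3·0 = 24
gcd(4,6,3) = 1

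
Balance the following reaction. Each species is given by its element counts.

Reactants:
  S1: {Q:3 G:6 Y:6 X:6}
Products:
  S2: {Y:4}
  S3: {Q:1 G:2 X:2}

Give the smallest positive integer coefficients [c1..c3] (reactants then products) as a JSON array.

Q: 2·3 = 6 | 3·0+6·1 = 6
G: 2·6 = 12 | 3·0+6·2 = 12
Y: 2·6 = 12 | 3·4+6·0 = 12
X: 2·6 = 12 | 3·0+6·2 = 12
gcd(2,3,6) = 1

Coefficients: [2, 3, 6]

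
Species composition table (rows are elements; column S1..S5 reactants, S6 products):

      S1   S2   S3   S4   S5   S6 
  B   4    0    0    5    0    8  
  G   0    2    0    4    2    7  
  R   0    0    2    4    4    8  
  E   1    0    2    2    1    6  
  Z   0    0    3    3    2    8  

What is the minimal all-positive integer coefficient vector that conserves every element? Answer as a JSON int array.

Coefficients: [3, 5, 6, 4, 1, 4]

B: 3·4+5·0+6·0+4·5+1·0 = 32 | 4·8 = 32
G: 3·0+5·2+6·0+4·4+1·2 = 28 | 4·7 = 28
R: 3·0+5·0+6·2+4·4+1·4 = 32 | 4·8 = 32
E: 3·1+5·0+6·2+4·2+1·1 = 24 | 4·6 = 24
Z: 3·0+5·0+6·3+4·3+1·2 = 32 | 4·8 = 32
gcd(3,5,6,4,1,4) = 1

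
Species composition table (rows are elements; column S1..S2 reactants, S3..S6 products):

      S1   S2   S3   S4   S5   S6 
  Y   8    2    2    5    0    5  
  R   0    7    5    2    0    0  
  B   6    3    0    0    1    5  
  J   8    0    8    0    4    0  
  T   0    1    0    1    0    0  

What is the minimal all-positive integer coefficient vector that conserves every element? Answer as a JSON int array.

Coefficients: [5, 2, 2, 2, 6, 6]

Y: 5·8+2·2 = 44 | 2·2+2·5+6·0+6·5 = 44
R: 5·0+2·7 = 14 | 2·5+2·2+6·0+6·0 = 14
B: 5·6+2·3 = 36 | 2·0+2·0+6·1+6·5 = 36
J: 5·8+2·0 = 40 | 2·8+2·0+6·4+6·0 = 40
T: 5·0+2·1 = 2 | 2·0+2·1+6·0+6·0 = 2
gcd(5,2,2,2,6,6) = 1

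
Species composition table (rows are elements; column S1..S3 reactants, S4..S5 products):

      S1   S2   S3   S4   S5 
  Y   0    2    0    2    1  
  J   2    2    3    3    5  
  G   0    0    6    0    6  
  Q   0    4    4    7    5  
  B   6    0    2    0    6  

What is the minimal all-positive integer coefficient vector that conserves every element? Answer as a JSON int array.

Coefficients: [4, 5, 6, 2, 6]

Y: 4·0+5·2+6·0 = 10 | 2·2+6·1 = 10
J: 4·2+5·2+6·3 = 36 | 2·3+6·5 = 36
G: 4·0+5·0+6·6 = 36 | 2·0+6·6 = 36
Q: 4·0+5·4+6·4 = 44 | 2·7+6·5 = 44
B: 4·6+5·0+6·2 = 36 | 2·0+6·6 = 36
gcd(4,5,6,2,6) = 1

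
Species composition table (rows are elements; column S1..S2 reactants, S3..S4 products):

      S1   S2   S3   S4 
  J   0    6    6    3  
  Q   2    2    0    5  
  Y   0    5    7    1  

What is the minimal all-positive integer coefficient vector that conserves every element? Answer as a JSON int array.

Coefficients: [5, 5, 3, 4]

J: 5·0+5·6 = 30 | 3·6+4·3 = 30
Q: 5·2+5·2 = 20 | 3·0+4·5 = 20
Y: 5·0+5·5 = 25 | 3·7+4·1 = 25
gcd(5,5,3,4) = 1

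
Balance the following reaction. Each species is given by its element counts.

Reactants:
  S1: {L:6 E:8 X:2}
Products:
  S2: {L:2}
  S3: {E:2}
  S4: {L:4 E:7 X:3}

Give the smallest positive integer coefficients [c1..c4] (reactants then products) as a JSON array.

Coefficients: [3, 5, 5, 2]

L: 3·6 = 18 | 5·2+5·0+2·4 = 18
E: 3·8 = 24 | 5·0+5·2+2·7 = 24
X: 3·2 = 6 | 5·0+5·0+2·3 = 6
gcd(3,5,5,2) = 1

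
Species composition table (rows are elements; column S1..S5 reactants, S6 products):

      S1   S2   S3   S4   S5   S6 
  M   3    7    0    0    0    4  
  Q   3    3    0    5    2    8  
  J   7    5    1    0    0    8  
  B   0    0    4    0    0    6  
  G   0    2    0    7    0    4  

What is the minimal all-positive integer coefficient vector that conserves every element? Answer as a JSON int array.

Coefficients: [3, 1, 6, 2, 5, 4]

M: 3·3+1·7+6·0+2·0+5·0 = 16 | 4·4 = 16
Q: 3·3+1·3+6·0+2·5+5·2 = 32 | 4·8 = 32
J: 3·7+1·5+6·1+2·0+5·0 = 32 | 4·8 = 32
B: 3·0+1·0+6·4+2·0+5·0 = 24 | 4·6 = 24
G: 3·0+1·2+6·0+2·7+5·0 = 16 | 4·4 = 16
gcd(3,1,6,2,5,4) = 1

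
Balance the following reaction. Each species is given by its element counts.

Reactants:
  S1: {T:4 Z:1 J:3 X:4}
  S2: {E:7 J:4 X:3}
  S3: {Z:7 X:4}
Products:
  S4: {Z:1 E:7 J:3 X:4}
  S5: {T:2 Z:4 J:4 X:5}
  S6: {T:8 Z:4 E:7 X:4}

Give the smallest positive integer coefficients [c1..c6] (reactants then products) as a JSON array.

Coefficients: [5, 6, 4, 5, 6, 1]

T: 5·4+6·0+4·0 = 20 | 5·0+6·2+1·8 = 20
Z: 5·1+6·0+4·7 = 33 | 5·1+6·4+1·4 = 33
E: 5·0+6·7+4·0 = 42 | 5·7+6·0+1·7 = 42
J: 5·3+6·4+4·0 = 39 | 5·3+6·4+1·0 = 39
X: 5·4+6·3+4·4 = 54 | 5·4+6·5+1·4 = 54
gcd(5,6,4,5,6,1) = 1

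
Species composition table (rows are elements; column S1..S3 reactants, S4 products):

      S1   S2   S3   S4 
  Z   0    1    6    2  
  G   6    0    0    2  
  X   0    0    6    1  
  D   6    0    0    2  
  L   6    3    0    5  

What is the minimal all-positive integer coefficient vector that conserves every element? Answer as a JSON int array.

Z: 2·0+6·1+1·6 = 12 | 6·2 = 12
G: 2·6+6·0+1·0 = 12 | 6·2 = 12
X: 2·0+6·0+1·6 = 6 | 6·1 = 6
D: 2·6+6·0+1·0 = 12 | 6·2 = 12
L: 2·6+6·3+1·0 = 30 | 6·5 = 30
gcd(2,6,1,6) = 1

Coefficients: [2, 6, 1, 6]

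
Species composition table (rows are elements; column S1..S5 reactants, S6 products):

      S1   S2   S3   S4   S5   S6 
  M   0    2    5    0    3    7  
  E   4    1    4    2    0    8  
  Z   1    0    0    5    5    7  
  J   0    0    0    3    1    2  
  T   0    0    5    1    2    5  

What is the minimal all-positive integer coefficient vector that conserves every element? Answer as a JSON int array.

M: 5·0+4·2+3·5+2·0+4·3 = 35 | 5·7 = 35
E: 5·4+4·1+3·4+2·2+4·0 = 40 | 5·8 = 40
Z: 5·1+4·0+3·0+2·5+4·5 = 35 | 5·7 = 35
J: 5·0+4·0+3·0+2·3+4·1 = 10 | 5·2 = 10
T: 5·0+4·0+3·5+2·1+4·2 = 25 | 5·5 = 25
gcd(5,4,3,2,4,5) = 1

Coefficients: [5, 4, 3, 2, 4, 5]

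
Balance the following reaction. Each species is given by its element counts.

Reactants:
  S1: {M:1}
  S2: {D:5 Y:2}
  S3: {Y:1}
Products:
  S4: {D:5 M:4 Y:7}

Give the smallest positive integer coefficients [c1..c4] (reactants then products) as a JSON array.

Coefficients: [4, 1, 5, 1]

D: 4·0+1·5+5·0 = 5 | 1·5 = 5
M: 4·1+1·0+5·0 = 4 | 1·4 = 4
Y: 4·0+1·2+5·1 = 7 | 1·7 = 7
gcd(4,1,5,1) = 1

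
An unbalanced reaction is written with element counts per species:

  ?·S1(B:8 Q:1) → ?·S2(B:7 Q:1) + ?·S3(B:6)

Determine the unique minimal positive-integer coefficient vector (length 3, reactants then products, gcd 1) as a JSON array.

Coefficients: [6, 6, 1]

B: 6·8 = 48 | 6·7+1·6 = 48
Q: 6·1 = 6 | 6·1+1·0 = 6
gcd(6,6,1) = 1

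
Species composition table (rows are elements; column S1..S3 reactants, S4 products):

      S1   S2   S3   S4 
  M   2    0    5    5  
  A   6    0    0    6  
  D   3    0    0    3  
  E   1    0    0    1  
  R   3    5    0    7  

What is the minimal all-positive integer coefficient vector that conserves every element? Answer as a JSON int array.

M: 5·2+4·0+3·5 = 25 | 5·5 = 25
A: 5·6+4·0+3·0 = 30 | 5·6 = 30
D: 5·3+4·0+3·0 = 15 | 5·3 = 15
E: 5·1+4·0+3·0 = 5 | 5·1 = 5
R: 5·3+4·5+3·0 = 35 | 5·7 = 35
gcd(5,4,3,5) = 1

Coefficients: [5, 4, 3, 5]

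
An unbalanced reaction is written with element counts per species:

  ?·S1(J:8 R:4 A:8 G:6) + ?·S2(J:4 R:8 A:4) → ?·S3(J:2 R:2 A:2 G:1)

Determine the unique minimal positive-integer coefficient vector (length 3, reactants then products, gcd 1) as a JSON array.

J: 1·8+1·4 = 12 | 6·2 = 12
R: 1·4+1·8 = 12 | 6·2 = 12
A: 1·8+1·4 = 12 | 6·2 = 12
G: 1·6+1·0 = 6 | 6·1 = 6
gcd(1,1,6) = 1

Coefficients: [1, 1, 6]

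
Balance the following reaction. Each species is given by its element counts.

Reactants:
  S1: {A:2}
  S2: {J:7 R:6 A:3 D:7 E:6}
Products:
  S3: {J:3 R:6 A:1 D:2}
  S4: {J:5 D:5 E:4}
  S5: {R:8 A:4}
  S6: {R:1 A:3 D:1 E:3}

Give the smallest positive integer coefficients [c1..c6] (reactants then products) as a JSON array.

J: 1·0+6·7 = 42 | 4·3+6·5+1·0+4·0 = 42
R: 1·0+6·6 = 36 | 4·6+6·0+1·8+4·1 = 36
A: 1·2+6·3 = 20 | 4·1+6·0+1·4+4·3 = 20
D: 1·0+6·7 = 42 | 4·2+6·5+1·0+4·1 = 42
E: 1·0+6·6 = 36 | 4·0+6·4+1·0+4·3 = 36
gcd(1,6,4,6,1,4) = 1

Coefficients: [1, 6, 4, 6, 1, 4]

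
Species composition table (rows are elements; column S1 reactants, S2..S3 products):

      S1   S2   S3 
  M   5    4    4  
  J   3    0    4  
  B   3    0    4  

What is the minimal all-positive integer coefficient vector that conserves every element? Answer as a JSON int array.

M: 4·5 = 20 | 2·4+3·4 = 20
J: 4·3 = 12 | 2·0+3·4 = 12
B: 4·3 = 12 | 2·0+3·4 = 12
gcd(4,2,3) = 1

Coefficients: [4, 2, 3]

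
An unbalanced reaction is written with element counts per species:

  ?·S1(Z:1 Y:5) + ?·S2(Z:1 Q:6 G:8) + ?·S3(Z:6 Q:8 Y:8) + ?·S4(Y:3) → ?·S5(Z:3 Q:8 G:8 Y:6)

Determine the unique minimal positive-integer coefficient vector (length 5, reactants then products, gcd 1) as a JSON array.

Z: 2·1+4·1+1·6+2·0 = 12 | 4·3 = 12
Q: 2·0+4·6+1·8+2·0 = 32 | 4·8 = 32
G: 2·0+4·8+1·0+2·0 = 32 | 4·8 = 32
Y: 2·5+4·0+1·8+2·3 = 24 | 4·6 = 24
gcd(2,4,1,2,4) = 1

Coefficients: [2, 4, 1, 2, 4]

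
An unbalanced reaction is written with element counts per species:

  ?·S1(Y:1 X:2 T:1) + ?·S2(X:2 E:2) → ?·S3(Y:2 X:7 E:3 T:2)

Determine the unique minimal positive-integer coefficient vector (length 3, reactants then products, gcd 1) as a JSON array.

Y: 4·1+3·0 = 4 | 2·2 = 4
X: 4·2+3·2 = 14 | 2·7 = 14
E: 4·0+3·2 = 6 | 2·3 = 6
T: 4·1+3·0 = 4 | 2·2 = 4
gcd(4,3,2) = 1

Coefficients: [4, 3, 2]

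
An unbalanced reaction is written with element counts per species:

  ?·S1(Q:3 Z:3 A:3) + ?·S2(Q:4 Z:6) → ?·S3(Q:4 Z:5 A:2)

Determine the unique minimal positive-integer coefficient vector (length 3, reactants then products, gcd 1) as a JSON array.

Q: 4·3+3·4 = 24 | 6·4 = 24
Z: 4·3+3·6 = 30 | 6·5 = 30
A: 4·3+3·0 = 12 | 6·2 = 12
gcd(4,3,6) = 1

Coefficients: [4, 3, 6]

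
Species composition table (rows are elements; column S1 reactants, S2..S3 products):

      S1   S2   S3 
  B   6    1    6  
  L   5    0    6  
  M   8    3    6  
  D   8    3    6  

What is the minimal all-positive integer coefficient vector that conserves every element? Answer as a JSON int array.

Coefficients: [6, 6, 5]

B: 6·6 = 36 | 6·1+5·6 = 36
L: 6·5 = 30 | 6·0+5·6 = 30
M: 6·8 = 48 | 6·3+5·6 = 48
D: 6·8 = 48 | 6·3+5·6 = 48
gcd(6,6,5) = 1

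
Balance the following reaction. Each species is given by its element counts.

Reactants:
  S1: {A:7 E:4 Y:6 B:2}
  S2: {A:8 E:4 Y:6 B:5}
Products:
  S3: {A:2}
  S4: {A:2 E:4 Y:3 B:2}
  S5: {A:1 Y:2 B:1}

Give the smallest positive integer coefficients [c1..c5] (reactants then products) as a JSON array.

Coefficients: [1, 1, 4, 2, 3]

A: 1·7+1·8 = 15 | 4·2+2·2+3·1 = 15
E: 1·4+1·4 = 8 | 4·0+2·4+3·0 = 8
Y: 1·6+1·6 = 12 | 4·0+2·3+3·2 = 12
B: 1·2+1·5 = 7 | 4·0+2·2+3·1 = 7
gcd(1,1,4,2,3) = 1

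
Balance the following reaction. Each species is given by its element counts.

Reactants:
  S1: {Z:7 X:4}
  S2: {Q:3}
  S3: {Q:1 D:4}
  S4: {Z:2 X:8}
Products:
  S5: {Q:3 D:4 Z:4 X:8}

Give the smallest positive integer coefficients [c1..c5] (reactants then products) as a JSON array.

Coefficients: [2, 4, 6, 5, 6]

Q: 2·0+4·3+6·1+5·0 = 18 | 6·3 = 18
D: 2·0+4·0+6·4+5·0 = 24 | 6·4 = 24
Z: 2·7+4·0+6·0+5·2 = 24 | 6·4 = 24
X: 2·4+4·0+6·0+5·8 = 48 | 6·8 = 48
gcd(2,4,6,5,6) = 1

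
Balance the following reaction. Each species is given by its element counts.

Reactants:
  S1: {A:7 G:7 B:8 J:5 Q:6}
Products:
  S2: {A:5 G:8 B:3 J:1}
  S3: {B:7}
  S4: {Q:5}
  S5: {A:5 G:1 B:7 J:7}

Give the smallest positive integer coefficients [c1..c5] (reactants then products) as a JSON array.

A: 5·7 = 35 | 4·5+1·0+6·0+3·5 = 35
G: 5·7 = 35 | 4·8+1·0+6·0+3·1 = 35
B: 5·8 = 40 | 4·3+1·7+6·0+3·7 = 40
J: 5·5 = 25 | 4·1+1·0+6·0+3·7 = 25
Q: 5·6 = 30 | 4·0+1·0+6·5+3·0 = 30
gcd(5,4,1,6,3) = 1

Coefficients: [5, 4, 1, 6, 3]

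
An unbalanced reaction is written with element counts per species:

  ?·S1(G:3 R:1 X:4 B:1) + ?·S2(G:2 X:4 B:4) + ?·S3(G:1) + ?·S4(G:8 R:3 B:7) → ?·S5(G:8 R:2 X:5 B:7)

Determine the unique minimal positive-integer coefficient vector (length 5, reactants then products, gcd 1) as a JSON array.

G: 2·3+3·2+4·1+2·8 = 32 | 4·8 = 32
R: 2·1+3·0+4·0+2·3 = 8 | 4·2 = 8
X: 2·4+3·4+4·0+2·0 = 20 | 4·5 = 20
B: 2·1+3·4+4·0+2·7 = 28 | 4·7 = 28
gcd(2,3,4,2,4) = 1

Coefficients: [2, 3, 4, 2, 4]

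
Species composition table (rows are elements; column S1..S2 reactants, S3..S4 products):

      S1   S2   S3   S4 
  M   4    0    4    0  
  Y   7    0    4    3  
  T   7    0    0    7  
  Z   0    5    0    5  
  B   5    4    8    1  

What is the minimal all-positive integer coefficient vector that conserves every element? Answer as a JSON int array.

Coefficients: [1, 1, 1, 1]

M: 1·4+1·0 = 4 | 1·4+1·0 = 4
Y: 1·7+1·0 = 7 | 1·4+1·3 = 7
T: 1·7+1·0 = 7 | 1·0+1·7 = 7
Z: 1·0+1·5 = 5 | 1·0+1·5 = 5
B: 1·5+1·4 = 9 | 1·8+1·1 = 9
gcd(1,1,1,1) = 1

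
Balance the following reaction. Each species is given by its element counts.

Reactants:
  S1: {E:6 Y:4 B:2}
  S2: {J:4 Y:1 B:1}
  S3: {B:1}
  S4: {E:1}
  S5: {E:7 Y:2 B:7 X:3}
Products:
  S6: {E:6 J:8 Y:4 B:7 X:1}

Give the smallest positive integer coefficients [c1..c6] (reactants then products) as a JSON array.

Coefficients: [1, 6, 6, 5, 1, 3]

E: 1·6+6·0+6·0+5·1+1·7 = 18 | 3·6 = 18
J: 1·0+6·4+6·0+5·0+1·0 = 24 | 3·8 = 24
Y: 1·4+6·1+6·0+5·0+1·2 = 12 | 3·4 = 12
B: 1·2+6·1+6·1+5·0+1·7 = 21 | 3·7 = 21
X: 1·0+6·0+6·0+5·0+1·3 = 3 | 3·1 = 3
gcd(1,6,6,5,1,3) = 1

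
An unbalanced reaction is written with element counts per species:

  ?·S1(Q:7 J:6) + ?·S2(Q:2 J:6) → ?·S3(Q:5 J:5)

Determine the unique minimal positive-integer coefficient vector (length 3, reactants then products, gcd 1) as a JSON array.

Q: 4·7+1·2 = 30 | 6·5 = 30
J: 4·6+1·6 = 30 | 6·5 = 30
gcd(4,1,6) = 1

Coefficients: [4, 1, 6]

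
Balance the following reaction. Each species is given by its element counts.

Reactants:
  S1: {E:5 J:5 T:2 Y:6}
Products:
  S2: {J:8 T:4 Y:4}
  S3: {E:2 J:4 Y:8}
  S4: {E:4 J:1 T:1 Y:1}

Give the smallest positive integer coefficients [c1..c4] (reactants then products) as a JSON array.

E: 4·5 = 20 | 1·0+2·2+4·4 = 20
J: 4·5 = 20 | 1·8+2·4+4·1 = 20
T: 4·2 = 8 | 1·4+2·0+4·1 = 8
Y: 4·6 = 24 | 1·4+2·8+4·1 = 24
gcd(4,1,2,4) = 1

Coefficients: [4, 1, 2, 4]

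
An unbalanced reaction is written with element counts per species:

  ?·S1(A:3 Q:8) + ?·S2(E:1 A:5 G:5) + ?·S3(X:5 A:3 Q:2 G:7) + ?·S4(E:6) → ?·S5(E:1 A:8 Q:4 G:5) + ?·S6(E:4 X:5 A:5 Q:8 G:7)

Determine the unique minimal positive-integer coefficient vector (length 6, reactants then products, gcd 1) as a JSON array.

E: 5·0+1·1+6·0+4·6 = 25 | 1·1+6·4 = 25
X: 5·0+1·0+6·5+4·0 = 30 | 1·0+6·5 = 30
A: 5·3+1·5+6·3+4·0 = 38 | 1·8+6·5 = 38
Q: 5·8+1·0+6·2+4·0 = 52 | 1·4+6·8 = 52
G: 5·0+1·5+6·7+4·0 = 47 | 1·5+6·7 = 47
gcd(5,1,6,4,1,6) = 1

Coefficients: [5, 1, 6, 4, 1, 6]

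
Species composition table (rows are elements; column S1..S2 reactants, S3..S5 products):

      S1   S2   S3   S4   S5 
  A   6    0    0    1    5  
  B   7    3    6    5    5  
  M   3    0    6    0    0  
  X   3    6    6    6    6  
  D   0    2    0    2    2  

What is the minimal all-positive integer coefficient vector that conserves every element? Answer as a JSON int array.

Coefficients: [2, 4, 1, 2, 2]

A: 2·6+4·0 = 12 | 1·0+2·1+2·5 = 12
B: 2·7+4·3 = 26 | 1·6+2·5+2·5 = 26
M: 2·3+4·0 = 6 | 1·6+2·0+2·0 = 6
X: 2·3+4·6 = 30 | 1·6+2·6+2·6 = 30
D: 2·0+4·2 = 8 | 1·0+2·2+2·2 = 8
gcd(2,4,1,2,2) = 1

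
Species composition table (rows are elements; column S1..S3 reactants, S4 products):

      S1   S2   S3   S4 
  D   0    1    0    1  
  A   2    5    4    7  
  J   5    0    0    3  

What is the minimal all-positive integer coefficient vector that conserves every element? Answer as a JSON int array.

Coefficients: [3, 5, 1, 5]

D: 3·0+5·1+1·0 = 5 | 5·1 = 5
A: 3·2+5·5+1·4 = 35 | 5·7 = 35
J: 3·5+5·0+1·0 = 15 | 5·3 = 15
gcd(3,5,1,5) = 1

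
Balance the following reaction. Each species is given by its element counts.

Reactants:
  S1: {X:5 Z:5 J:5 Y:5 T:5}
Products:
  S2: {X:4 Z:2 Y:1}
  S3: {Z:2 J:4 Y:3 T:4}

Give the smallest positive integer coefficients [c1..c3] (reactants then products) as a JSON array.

X: 4·5 = 20 | 5·4+5·0 = 20
Z: 4·5 = 20 | 5·2+5·2 = 20
J: 4·5 = 20 | 5·0+5·4 = 20
Y: 4·5 = 20 | 5·1+5·3 = 20
T: 4·5 = 20 | 5·0+5·4 = 20
gcd(4,5,5) = 1

Coefficients: [4, 5, 5]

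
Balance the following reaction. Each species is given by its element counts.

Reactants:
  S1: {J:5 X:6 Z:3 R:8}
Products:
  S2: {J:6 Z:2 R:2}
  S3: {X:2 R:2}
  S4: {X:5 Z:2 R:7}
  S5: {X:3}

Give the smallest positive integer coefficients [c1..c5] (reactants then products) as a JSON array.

J: 6·5 = 30 | 5·6+5·0+4·0+2·0 = 30
X: 6·6 = 36 | 5·0+5·2+4·5+2·3 = 36
Z: 6·3 = 18 | 5·2+5·0+4·2+2·0 = 18
R: 6·8 = 48 | 5·2+5·2+4·7+2·0 = 48
gcd(6,5,5,4,2) = 1

Coefficients: [6, 5, 5, 4, 2]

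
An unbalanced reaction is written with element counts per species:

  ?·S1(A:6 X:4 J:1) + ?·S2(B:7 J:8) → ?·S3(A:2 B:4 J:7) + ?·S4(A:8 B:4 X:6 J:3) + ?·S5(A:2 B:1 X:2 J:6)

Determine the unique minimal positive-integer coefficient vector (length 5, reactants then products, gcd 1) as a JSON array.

A: 5·6+3·0 = 30 | 2·2+3·8+1·2 = 30
B: 5·0+3·7 = 21 | 2·4+3·4+1·1 = 21
X: 5·4+3·0 = 20 | 2·0+3·6+1·2 = 20
J: 5·1+3·8 = 29 | 2·7+3·3+1·6 = 29
gcd(5,3,2,3,1) = 1

Coefficients: [5, 3, 2, 3, 1]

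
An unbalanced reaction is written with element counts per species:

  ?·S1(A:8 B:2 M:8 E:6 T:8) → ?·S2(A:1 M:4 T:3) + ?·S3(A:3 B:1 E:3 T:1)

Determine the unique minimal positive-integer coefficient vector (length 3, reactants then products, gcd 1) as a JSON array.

Coefficients: [1, 2, 2]

A: 1·8 = 8 | 2·1+2·3 = 8
B: 1·2 = 2 | 2·0+2·1 = 2
M: 1·8 = 8 | 2·4+2·0 = 8
E: 1·6 = 6 | 2·0+2·3 = 6
T: 1·8 = 8 | 2·3+2·1 = 8
gcd(1,2,2) = 1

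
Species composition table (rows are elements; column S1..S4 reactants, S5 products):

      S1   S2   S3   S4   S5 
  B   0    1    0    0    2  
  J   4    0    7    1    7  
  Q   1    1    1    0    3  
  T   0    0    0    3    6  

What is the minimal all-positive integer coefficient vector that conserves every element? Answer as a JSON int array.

Coefficients: [2, 6, 1, 6, 3]

B: 2·0+6·1+1·0+6·0 = 6 | 3·2 = 6
J: 2·4+6·0+1·7+6·1 = 21 | 3·7 = 21
Q: 2·1+6·1+1·1+6·0 = 9 | 3·3 = 9
T: 2·0+6·0+1·0+6·3 = 18 | 3·6 = 18
gcd(2,6,1,6,3) = 1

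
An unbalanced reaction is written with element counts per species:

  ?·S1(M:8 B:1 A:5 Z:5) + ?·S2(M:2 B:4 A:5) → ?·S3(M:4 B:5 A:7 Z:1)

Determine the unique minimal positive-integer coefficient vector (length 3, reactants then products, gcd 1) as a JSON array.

M: 1·8+6·2 = 20 | 5·4 = 20
B: 1·1+6·4 = 25 | 5·5 = 25
A: 1·5+6·5 = 35 | 5·7 = 35
Z: 1·5+6·0 = 5 | 5·1 = 5
gcd(1,6,5) = 1

Coefficients: [1, 6, 5]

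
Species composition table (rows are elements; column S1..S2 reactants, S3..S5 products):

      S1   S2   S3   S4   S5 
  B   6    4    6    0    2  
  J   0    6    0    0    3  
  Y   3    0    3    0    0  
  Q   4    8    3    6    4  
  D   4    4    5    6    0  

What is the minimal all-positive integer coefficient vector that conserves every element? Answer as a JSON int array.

Coefficients: [6, 3, 6, 1, 6]

B: 6·6+3·4 = 48 | 6·6+1·0+6·2 = 48
J: 6·0+3·6 = 18 | 6·0+1·0+6·3 = 18
Y: 6·3+3·0 = 18 | 6·3+1·0+6·0 = 18
Q: 6·4+3·8 = 48 | 6·3+1·6+6·4 = 48
D: 6·4+3·4 = 36 | 6·5+1·6+6·0 = 36
gcd(6,3,6,1,6) = 1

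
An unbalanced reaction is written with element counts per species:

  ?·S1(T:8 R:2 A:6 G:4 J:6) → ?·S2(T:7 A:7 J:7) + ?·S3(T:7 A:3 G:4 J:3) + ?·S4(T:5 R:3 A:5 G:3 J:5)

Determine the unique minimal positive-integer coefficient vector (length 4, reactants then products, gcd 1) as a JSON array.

T: 6·8 = 48 | 1·7+3·7+4·5 = 48
R: 6·2 = 12 | 1·0+3·0+4·3 = 12
A: 6·6 = 36 | 1·7+3·3+4·5 = 36
G: 6·4 = 24 | 1·0+3·4+4·3 = 24
J: 6·6 = 36 | 1·7+3·3+4·5 = 36
gcd(6,1,3,4) = 1

Coefficients: [6, 1, 3, 4]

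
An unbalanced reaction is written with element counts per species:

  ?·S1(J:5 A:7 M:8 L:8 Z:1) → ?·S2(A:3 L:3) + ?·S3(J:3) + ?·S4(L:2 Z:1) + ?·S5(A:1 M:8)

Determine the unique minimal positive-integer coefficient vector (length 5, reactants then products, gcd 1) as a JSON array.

Coefficients: [3, 6, 5, 3, 3]

J: 3·5 = 15 | 6·0+5·3+3·0+3·0 = 15
A: 3·7 = 21 | 6·3+5·0+3·0+3·1 = 21
M: 3·8 = 24 | 6·0+5·0+3·0+3·8 = 24
L: 3·8 = 24 | 6·3+5·0+3·2+3·0 = 24
Z: 3·1 = 3 | 6·0+5·0+3·1+3·0 = 3
gcd(3,6,5,3,3) = 1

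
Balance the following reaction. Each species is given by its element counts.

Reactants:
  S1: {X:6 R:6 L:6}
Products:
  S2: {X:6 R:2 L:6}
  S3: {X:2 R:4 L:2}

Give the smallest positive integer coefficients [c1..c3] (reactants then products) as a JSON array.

Coefficients: [5, 3, 6]

X: 5·6 = 30 | 3·6+6·2 = 30
R: 5·6 = 30 | 3·2+6·4 = 30
L: 5·6 = 30 | 3·6+6·2 = 30
gcd(5,3,6) = 1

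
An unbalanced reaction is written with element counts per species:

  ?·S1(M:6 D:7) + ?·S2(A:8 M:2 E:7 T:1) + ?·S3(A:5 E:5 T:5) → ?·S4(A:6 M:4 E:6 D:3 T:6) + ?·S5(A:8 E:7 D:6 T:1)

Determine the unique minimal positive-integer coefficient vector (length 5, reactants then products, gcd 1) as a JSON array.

A: 3·0+1·8+6·5 = 38 | 5·6+1·8 = 38
M: 3·6+1·2+6·0 = 20 | 5·4+1·0 = 20
E: 3·0+1·7+6·5 = 37 | 5·6+1·7 = 37
D: 3·7+1·0+6·0 = 21 | 5·3+1·6 = 21
T: 3·0+1·1+6·5 = 31 | 5·6+1·1 = 31
gcd(3,1,6,5,1) = 1

Coefficients: [3, 1, 6, 5, 1]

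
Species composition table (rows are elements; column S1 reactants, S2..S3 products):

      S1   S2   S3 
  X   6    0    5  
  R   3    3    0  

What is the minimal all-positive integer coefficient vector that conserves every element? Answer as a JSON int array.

Coefficients: [5, 5, 6]

X: 5·6 = 30 | 5·0+6·5 = 30
R: 5·3 = 15 | 5·3+6·0 = 15
gcd(5,5,6) = 1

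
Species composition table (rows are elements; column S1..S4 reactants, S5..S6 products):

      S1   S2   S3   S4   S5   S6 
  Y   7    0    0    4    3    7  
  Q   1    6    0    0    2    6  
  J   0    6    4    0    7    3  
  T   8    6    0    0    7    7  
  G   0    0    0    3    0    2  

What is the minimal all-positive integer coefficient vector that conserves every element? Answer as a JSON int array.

Y: 4·7+4·0+5·0+2·4 = 36 | 5·3+3·7 = 36
Q: 4·1+4·6+5·0+2·0 = 28 | 5·2+3·6 = 28
J: 4·0+4·6+5·4+2·0 = 44 | 5·7+3·3 = 44
T: 4·8+4·6+5·0+2·0 = 56 | 5·7+3·7 = 56
G: 4·0+4·0+5·0+2·3 = 6 | 5·0+3·2 = 6
gcd(4,4,5,2,5,3) = 1

Coefficients: [4, 4, 5, 2, 5, 3]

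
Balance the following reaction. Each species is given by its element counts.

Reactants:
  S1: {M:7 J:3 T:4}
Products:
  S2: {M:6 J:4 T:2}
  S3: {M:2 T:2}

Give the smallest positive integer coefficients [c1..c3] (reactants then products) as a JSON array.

M: 4·7 = 28 | 3·6+5·2 = 28
J: 4·3 = 12 | 3·4+5·0 = 12
T: 4·4 = 16 | 3·2+5·2 = 16
gcd(4,3,5) = 1

Coefficients: [4, 3, 5]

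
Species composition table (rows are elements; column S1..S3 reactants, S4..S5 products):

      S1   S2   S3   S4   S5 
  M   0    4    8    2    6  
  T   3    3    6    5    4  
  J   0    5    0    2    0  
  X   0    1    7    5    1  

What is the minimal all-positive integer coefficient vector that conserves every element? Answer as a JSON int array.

Coefficients: [5, 2, 4, 5, 5]

M: 5·0+2·4+4·8 = 40 | 5·2+5·6 = 40
T: 5·3+2·3+4·6 = 45 | 5·5+5·4 = 45
J: 5·0+2·5+4·0 = 10 | 5·2+5·0 = 10
X: 5·0+2·1+4·7 = 30 | 5·5+5·1 = 30
gcd(5,2,4,5,5) = 1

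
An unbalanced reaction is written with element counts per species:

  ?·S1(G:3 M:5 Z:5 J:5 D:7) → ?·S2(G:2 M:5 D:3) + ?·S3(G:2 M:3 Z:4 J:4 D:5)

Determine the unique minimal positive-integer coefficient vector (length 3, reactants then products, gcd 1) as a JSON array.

Coefficients: [4, 1, 5]

G: 4·3 = 12 | 1·2+5·2 = 12
M: 4·5 = 20 | 1·5+5·3 = 20
Z: 4·5 = 20 | 1·0+5·4 = 20
J: 4·5 = 20 | 1·0+5·4 = 20
D: 4·7 = 28 | 1·3+5·5 = 28
gcd(4,1,5) = 1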